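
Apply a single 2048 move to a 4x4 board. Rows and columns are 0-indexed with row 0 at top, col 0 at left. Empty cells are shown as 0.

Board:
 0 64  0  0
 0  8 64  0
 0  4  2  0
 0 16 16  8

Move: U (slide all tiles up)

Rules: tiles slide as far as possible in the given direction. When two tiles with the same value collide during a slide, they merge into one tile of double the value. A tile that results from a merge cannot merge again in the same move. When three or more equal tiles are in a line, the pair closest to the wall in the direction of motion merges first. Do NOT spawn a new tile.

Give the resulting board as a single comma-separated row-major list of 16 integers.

Answer: 0, 64, 64, 8, 0, 8, 2, 0, 0, 4, 16, 0, 0, 16, 0, 0

Derivation:
Slide up:
col 0: [0, 0, 0, 0] -> [0, 0, 0, 0]
col 1: [64, 8, 4, 16] -> [64, 8, 4, 16]
col 2: [0, 64, 2, 16] -> [64, 2, 16, 0]
col 3: [0, 0, 0, 8] -> [8, 0, 0, 0]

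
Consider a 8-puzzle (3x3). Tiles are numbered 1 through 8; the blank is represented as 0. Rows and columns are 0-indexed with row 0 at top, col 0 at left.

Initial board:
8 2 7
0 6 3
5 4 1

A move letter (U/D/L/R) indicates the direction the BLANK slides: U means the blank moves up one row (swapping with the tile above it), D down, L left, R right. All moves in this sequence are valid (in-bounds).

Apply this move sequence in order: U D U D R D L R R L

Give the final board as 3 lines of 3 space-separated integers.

Answer: 8 2 7
6 4 3
5 0 1

Derivation:
After move 1 (U):
0 2 7
8 6 3
5 4 1

After move 2 (D):
8 2 7
0 6 3
5 4 1

After move 3 (U):
0 2 7
8 6 3
5 4 1

After move 4 (D):
8 2 7
0 6 3
5 4 1

After move 5 (R):
8 2 7
6 0 3
5 4 1

After move 6 (D):
8 2 7
6 4 3
5 0 1

After move 7 (L):
8 2 7
6 4 3
0 5 1

After move 8 (R):
8 2 7
6 4 3
5 0 1

After move 9 (R):
8 2 7
6 4 3
5 1 0

After move 10 (L):
8 2 7
6 4 3
5 0 1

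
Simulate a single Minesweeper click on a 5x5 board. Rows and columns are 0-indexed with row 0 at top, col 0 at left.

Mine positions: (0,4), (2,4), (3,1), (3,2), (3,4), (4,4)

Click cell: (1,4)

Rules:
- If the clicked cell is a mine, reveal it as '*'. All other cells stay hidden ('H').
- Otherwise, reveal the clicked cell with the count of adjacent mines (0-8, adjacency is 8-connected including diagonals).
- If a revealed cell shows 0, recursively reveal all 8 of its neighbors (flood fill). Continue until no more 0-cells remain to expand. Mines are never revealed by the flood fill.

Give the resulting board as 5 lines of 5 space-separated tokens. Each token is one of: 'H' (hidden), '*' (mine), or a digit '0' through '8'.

H H H H H
H H H H 2
H H H H H
H H H H H
H H H H H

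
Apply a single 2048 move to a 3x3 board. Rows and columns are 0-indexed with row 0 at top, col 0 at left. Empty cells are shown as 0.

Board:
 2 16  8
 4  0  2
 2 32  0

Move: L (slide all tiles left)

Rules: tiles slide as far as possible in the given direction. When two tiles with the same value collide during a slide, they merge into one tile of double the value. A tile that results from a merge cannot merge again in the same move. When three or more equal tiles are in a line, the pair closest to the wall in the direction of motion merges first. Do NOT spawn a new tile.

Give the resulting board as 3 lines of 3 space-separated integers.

Answer:  2 16  8
 4  2  0
 2 32  0

Derivation:
Slide left:
row 0: [2, 16, 8] -> [2, 16, 8]
row 1: [4, 0, 2] -> [4, 2, 0]
row 2: [2, 32, 0] -> [2, 32, 0]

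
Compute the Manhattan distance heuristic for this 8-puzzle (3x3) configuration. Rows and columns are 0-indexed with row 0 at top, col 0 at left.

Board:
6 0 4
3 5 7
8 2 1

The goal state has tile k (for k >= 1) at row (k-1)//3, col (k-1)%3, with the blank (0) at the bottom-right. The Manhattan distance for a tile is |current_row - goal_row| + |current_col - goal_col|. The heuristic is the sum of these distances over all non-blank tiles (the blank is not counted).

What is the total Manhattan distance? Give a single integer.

Answer: 19

Derivation:
Tile 6: at (0,0), goal (1,2), distance |0-1|+|0-2| = 3
Tile 4: at (0,2), goal (1,0), distance |0-1|+|2-0| = 3
Tile 3: at (1,0), goal (0,2), distance |1-0|+|0-2| = 3
Tile 5: at (1,1), goal (1,1), distance |1-1|+|1-1| = 0
Tile 7: at (1,2), goal (2,0), distance |1-2|+|2-0| = 3
Tile 8: at (2,0), goal (2,1), distance |2-2|+|0-1| = 1
Tile 2: at (2,1), goal (0,1), distance |2-0|+|1-1| = 2
Tile 1: at (2,2), goal (0,0), distance |2-0|+|2-0| = 4
Sum: 3 + 3 + 3 + 0 + 3 + 1 + 2 + 4 = 19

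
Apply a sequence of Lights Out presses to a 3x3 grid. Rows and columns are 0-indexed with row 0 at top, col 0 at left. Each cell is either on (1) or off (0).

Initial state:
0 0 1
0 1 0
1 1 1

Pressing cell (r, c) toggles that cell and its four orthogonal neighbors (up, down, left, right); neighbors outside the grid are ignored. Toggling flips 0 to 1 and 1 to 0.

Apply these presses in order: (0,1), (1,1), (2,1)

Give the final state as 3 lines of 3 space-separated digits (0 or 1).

Answer: 1 0 0
1 0 1
0 1 0

Derivation:
After press 1 at (0,1):
1 1 0
0 0 0
1 1 1

After press 2 at (1,1):
1 0 0
1 1 1
1 0 1

After press 3 at (2,1):
1 0 0
1 0 1
0 1 0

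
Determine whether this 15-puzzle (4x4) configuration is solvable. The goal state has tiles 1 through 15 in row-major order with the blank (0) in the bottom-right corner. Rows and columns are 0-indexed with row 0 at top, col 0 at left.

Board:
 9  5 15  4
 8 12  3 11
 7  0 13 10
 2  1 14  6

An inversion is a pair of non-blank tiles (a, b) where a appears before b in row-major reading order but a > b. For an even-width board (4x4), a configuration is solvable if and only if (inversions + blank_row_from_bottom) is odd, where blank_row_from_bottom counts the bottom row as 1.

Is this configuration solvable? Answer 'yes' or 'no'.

Answer: no

Derivation:
Inversions: 58
Blank is in row 2 (0-indexed from top), which is row 2 counting from the bottom (bottom = 1).
58 + 2 = 60, which is even, so the puzzle is not solvable.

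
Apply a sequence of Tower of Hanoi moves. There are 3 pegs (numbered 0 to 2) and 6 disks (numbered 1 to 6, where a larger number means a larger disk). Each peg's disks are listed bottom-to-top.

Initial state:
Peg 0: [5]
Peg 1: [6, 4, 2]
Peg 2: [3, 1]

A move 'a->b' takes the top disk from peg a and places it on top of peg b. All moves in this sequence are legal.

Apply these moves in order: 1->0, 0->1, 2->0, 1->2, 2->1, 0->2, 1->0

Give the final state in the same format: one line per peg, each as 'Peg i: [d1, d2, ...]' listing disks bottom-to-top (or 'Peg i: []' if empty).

After move 1 (1->0):
Peg 0: [5, 2]
Peg 1: [6, 4]
Peg 2: [3, 1]

After move 2 (0->1):
Peg 0: [5]
Peg 1: [6, 4, 2]
Peg 2: [3, 1]

After move 3 (2->0):
Peg 0: [5, 1]
Peg 1: [6, 4, 2]
Peg 2: [3]

After move 4 (1->2):
Peg 0: [5, 1]
Peg 1: [6, 4]
Peg 2: [3, 2]

After move 5 (2->1):
Peg 0: [5, 1]
Peg 1: [6, 4, 2]
Peg 2: [3]

After move 6 (0->2):
Peg 0: [5]
Peg 1: [6, 4, 2]
Peg 2: [3, 1]

After move 7 (1->0):
Peg 0: [5, 2]
Peg 1: [6, 4]
Peg 2: [3, 1]

Answer: Peg 0: [5, 2]
Peg 1: [6, 4]
Peg 2: [3, 1]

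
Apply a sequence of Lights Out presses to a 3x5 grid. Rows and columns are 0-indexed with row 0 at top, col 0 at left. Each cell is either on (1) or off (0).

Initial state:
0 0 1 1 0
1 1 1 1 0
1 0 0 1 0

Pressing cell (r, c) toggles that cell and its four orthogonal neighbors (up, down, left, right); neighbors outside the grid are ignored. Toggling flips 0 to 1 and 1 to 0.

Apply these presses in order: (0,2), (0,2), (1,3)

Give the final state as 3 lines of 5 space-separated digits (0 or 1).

Answer: 0 0 1 0 0
1 1 0 0 1
1 0 0 0 0

Derivation:
After press 1 at (0,2):
0 1 0 0 0
1 1 0 1 0
1 0 0 1 0

After press 2 at (0,2):
0 0 1 1 0
1 1 1 1 0
1 0 0 1 0

After press 3 at (1,3):
0 0 1 0 0
1 1 0 0 1
1 0 0 0 0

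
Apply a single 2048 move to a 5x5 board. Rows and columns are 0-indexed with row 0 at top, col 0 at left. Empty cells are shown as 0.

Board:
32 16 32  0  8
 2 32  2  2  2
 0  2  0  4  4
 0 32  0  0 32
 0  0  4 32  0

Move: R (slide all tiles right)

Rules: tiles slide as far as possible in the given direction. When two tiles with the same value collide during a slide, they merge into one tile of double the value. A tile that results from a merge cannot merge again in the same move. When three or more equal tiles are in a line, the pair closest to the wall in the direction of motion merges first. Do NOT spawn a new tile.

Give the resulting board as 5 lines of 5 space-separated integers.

Slide right:
row 0: [32, 16, 32, 0, 8] -> [0, 32, 16, 32, 8]
row 1: [2, 32, 2, 2, 2] -> [0, 2, 32, 2, 4]
row 2: [0, 2, 0, 4, 4] -> [0, 0, 0, 2, 8]
row 3: [0, 32, 0, 0, 32] -> [0, 0, 0, 0, 64]
row 4: [0, 0, 4, 32, 0] -> [0, 0, 0, 4, 32]

Answer:  0 32 16 32  8
 0  2 32  2  4
 0  0  0  2  8
 0  0  0  0 64
 0  0  0  4 32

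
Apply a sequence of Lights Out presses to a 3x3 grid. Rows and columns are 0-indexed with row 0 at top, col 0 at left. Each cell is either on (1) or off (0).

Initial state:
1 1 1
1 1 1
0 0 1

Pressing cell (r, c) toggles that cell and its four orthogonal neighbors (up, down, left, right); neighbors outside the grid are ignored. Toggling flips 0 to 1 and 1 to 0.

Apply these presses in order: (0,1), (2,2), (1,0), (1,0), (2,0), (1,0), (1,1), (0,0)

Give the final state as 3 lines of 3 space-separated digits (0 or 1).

Answer: 0 0 0
1 0 1
0 1 0

Derivation:
After press 1 at (0,1):
0 0 0
1 0 1
0 0 1

After press 2 at (2,2):
0 0 0
1 0 0
0 1 0

After press 3 at (1,0):
1 0 0
0 1 0
1 1 0

After press 4 at (1,0):
0 0 0
1 0 0
0 1 0

After press 5 at (2,0):
0 0 0
0 0 0
1 0 0

After press 6 at (1,0):
1 0 0
1 1 0
0 0 0

After press 7 at (1,1):
1 1 0
0 0 1
0 1 0

After press 8 at (0,0):
0 0 0
1 0 1
0 1 0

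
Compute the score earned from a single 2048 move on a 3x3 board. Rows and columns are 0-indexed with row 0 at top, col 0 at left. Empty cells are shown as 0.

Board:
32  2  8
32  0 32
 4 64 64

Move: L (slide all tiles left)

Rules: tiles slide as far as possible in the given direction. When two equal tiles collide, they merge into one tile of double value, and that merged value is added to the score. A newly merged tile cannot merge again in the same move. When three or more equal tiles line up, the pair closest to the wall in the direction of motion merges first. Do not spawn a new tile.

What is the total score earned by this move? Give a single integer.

Slide left:
row 0: [32, 2, 8] -> [32, 2, 8]  score +0 (running 0)
row 1: [32, 0, 32] -> [64, 0, 0]  score +64 (running 64)
row 2: [4, 64, 64] -> [4, 128, 0]  score +128 (running 192)
Board after move:
 32   2   8
 64   0   0
  4 128   0

Answer: 192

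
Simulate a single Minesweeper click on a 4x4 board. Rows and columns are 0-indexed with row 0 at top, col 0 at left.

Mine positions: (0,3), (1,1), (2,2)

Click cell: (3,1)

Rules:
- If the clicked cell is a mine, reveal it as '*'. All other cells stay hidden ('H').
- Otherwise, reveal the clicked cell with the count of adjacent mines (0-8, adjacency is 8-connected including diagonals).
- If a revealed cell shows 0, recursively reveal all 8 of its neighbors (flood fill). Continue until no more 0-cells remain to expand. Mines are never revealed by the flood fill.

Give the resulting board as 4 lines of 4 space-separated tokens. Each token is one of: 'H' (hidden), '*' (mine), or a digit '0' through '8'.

H H H H
H H H H
H H H H
H 1 H H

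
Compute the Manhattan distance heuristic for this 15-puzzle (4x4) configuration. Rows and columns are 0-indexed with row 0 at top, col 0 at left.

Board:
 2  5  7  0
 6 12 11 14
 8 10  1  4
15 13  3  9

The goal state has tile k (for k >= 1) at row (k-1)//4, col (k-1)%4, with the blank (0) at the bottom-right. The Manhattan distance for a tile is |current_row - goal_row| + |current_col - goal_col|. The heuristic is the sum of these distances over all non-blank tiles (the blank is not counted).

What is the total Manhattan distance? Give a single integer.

Tile 2: at (0,0), goal (0,1), distance |0-0|+|0-1| = 1
Tile 5: at (0,1), goal (1,0), distance |0-1|+|1-0| = 2
Tile 7: at (0,2), goal (1,2), distance |0-1|+|2-2| = 1
Tile 6: at (1,0), goal (1,1), distance |1-1|+|0-1| = 1
Tile 12: at (1,1), goal (2,3), distance |1-2|+|1-3| = 3
Tile 11: at (1,2), goal (2,2), distance |1-2|+|2-2| = 1
Tile 14: at (1,3), goal (3,1), distance |1-3|+|3-1| = 4
Tile 8: at (2,0), goal (1,3), distance |2-1|+|0-3| = 4
Tile 10: at (2,1), goal (2,1), distance |2-2|+|1-1| = 0
Tile 1: at (2,2), goal (0,0), distance |2-0|+|2-0| = 4
Tile 4: at (2,3), goal (0,3), distance |2-0|+|3-3| = 2
Tile 15: at (3,0), goal (3,2), distance |3-3|+|0-2| = 2
Tile 13: at (3,1), goal (3,0), distance |3-3|+|1-0| = 1
Tile 3: at (3,2), goal (0,2), distance |3-0|+|2-2| = 3
Tile 9: at (3,3), goal (2,0), distance |3-2|+|3-0| = 4
Sum: 1 + 2 + 1 + 1 + 3 + 1 + 4 + 4 + 0 + 4 + 2 + 2 + 1 + 3 + 4 = 33

Answer: 33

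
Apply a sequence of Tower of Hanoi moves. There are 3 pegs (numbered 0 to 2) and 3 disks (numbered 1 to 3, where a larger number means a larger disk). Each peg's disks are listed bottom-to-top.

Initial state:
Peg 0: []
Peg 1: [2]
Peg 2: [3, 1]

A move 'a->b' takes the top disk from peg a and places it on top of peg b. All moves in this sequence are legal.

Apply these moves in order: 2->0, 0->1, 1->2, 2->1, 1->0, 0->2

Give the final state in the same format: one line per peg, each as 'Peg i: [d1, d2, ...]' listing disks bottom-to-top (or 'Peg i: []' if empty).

Answer: Peg 0: []
Peg 1: [2]
Peg 2: [3, 1]

Derivation:
After move 1 (2->0):
Peg 0: [1]
Peg 1: [2]
Peg 2: [3]

After move 2 (0->1):
Peg 0: []
Peg 1: [2, 1]
Peg 2: [3]

After move 3 (1->2):
Peg 0: []
Peg 1: [2]
Peg 2: [3, 1]

After move 4 (2->1):
Peg 0: []
Peg 1: [2, 1]
Peg 2: [3]

After move 5 (1->0):
Peg 0: [1]
Peg 1: [2]
Peg 2: [3]

After move 6 (0->2):
Peg 0: []
Peg 1: [2]
Peg 2: [3, 1]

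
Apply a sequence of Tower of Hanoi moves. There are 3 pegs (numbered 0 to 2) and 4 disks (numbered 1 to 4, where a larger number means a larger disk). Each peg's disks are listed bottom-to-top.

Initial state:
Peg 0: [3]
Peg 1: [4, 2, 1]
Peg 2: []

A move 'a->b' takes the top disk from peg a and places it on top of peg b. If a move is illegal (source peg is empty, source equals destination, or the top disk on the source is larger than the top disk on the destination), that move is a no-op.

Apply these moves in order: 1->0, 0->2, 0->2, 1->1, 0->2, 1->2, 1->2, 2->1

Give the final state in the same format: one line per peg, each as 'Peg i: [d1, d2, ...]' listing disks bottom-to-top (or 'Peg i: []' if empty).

After move 1 (1->0):
Peg 0: [3, 1]
Peg 1: [4, 2]
Peg 2: []

After move 2 (0->2):
Peg 0: [3]
Peg 1: [4, 2]
Peg 2: [1]

After move 3 (0->2):
Peg 0: [3]
Peg 1: [4, 2]
Peg 2: [1]

After move 4 (1->1):
Peg 0: [3]
Peg 1: [4, 2]
Peg 2: [1]

After move 5 (0->2):
Peg 0: [3]
Peg 1: [4, 2]
Peg 2: [1]

After move 6 (1->2):
Peg 0: [3]
Peg 1: [4, 2]
Peg 2: [1]

After move 7 (1->2):
Peg 0: [3]
Peg 1: [4, 2]
Peg 2: [1]

After move 8 (2->1):
Peg 0: [3]
Peg 1: [4, 2, 1]
Peg 2: []

Answer: Peg 0: [3]
Peg 1: [4, 2, 1]
Peg 2: []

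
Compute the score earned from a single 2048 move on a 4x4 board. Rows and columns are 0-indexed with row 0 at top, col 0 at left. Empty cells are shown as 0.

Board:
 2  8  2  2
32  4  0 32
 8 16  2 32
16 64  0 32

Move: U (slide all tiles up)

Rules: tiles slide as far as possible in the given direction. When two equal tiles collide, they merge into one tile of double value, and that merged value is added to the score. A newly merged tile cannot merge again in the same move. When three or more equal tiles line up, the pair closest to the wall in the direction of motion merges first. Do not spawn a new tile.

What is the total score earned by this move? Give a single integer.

Slide up:
col 0: [2, 32, 8, 16] -> [2, 32, 8, 16]  score +0 (running 0)
col 1: [8, 4, 16, 64] -> [8, 4, 16, 64]  score +0 (running 0)
col 2: [2, 0, 2, 0] -> [4, 0, 0, 0]  score +4 (running 4)
col 3: [2, 32, 32, 32] -> [2, 64, 32, 0]  score +64 (running 68)
Board after move:
 2  8  4  2
32  4  0 64
 8 16  0 32
16 64  0  0

Answer: 68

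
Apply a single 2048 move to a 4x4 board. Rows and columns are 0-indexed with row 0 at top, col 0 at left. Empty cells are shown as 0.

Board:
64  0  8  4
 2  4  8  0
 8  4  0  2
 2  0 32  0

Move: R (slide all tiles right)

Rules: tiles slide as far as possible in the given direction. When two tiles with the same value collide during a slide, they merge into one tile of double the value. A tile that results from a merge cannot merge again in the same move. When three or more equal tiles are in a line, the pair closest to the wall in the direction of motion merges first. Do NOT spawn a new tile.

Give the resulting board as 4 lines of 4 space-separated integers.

Slide right:
row 0: [64, 0, 8, 4] -> [0, 64, 8, 4]
row 1: [2, 4, 8, 0] -> [0, 2, 4, 8]
row 2: [8, 4, 0, 2] -> [0, 8, 4, 2]
row 3: [2, 0, 32, 0] -> [0, 0, 2, 32]

Answer:  0 64  8  4
 0  2  4  8
 0  8  4  2
 0  0  2 32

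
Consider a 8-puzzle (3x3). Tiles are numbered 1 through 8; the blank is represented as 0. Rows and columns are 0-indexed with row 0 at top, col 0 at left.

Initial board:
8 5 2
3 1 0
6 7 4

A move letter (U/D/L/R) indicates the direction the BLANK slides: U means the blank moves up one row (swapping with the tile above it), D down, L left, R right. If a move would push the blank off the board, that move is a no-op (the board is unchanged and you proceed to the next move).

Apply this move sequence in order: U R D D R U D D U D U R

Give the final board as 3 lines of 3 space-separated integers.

Answer: 8 5 2
3 1 0
6 7 4

Derivation:
After move 1 (U):
8 5 0
3 1 2
6 7 4

After move 2 (R):
8 5 0
3 1 2
6 7 4

After move 3 (D):
8 5 2
3 1 0
6 7 4

After move 4 (D):
8 5 2
3 1 4
6 7 0

After move 5 (R):
8 5 2
3 1 4
6 7 0

After move 6 (U):
8 5 2
3 1 0
6 7 4

After move 7 (D):
8 5 2
3 1 4
6 7 0

After move 8 (D):
8 5 2
3 1 4
6 7 0

After move 9 (U):
8 5 2
3 1 0
6 7 4

After move 10 (D):
8 5 2
3 1 4
6 7 0

After move 11 (U):
8 5 2
3 1 0
6 7 4

After move 12 (R):
8 5 2
3 1 0
6 7 4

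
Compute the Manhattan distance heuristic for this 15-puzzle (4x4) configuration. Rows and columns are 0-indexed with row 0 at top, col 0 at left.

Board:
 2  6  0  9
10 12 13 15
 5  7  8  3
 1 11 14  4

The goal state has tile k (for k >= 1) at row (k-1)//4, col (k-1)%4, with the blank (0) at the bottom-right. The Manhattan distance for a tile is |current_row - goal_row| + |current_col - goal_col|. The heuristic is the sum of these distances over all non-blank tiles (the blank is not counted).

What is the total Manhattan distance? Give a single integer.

Tile 2: (0,0)->(0,1) = 1
Tile 6: (0,1)->(1,1) = 1
Tile 9: (0,3)->(2,0) = 5
Tile 10: (1,0)->(2,1) = 2
Tile 12: (1,1)->(2,3) = 3
Tile 13: (1,2)->(3,0) = 4
Tile 15: (1,3)->(3,2) = 3
Tile 5: (2,0)->(1,0) = 1
Tile 7: (2,1)->(1,2) = 2
Tile 8: (2,2)->(1,3) = 2
Tile 3: (2,3)->(0,2) = 3
Tile 1: (3,0)->(0,0) = 3
Tile 11: (3,1)->(2,2) = 2
Tile 14: (3,2)->(3,1) = 1
Tile 4: (3,3)->(0,3) = 3
Sum: 1 + 1 + 5 + 2 + 3 + 4 + 3 + 1 + 2 + 2 + 3 + 3 + 2 + 1 + 3 = 36

Answer: 36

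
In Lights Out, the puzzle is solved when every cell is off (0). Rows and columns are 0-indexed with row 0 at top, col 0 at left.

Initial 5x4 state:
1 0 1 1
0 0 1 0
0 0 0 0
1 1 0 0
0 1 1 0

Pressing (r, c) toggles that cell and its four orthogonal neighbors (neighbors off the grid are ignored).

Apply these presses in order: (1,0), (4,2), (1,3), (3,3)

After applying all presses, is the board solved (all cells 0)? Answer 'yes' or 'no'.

Answer: no

Derivation:
After press 1 at (1,0):
0 0 1 1
1 1 1 0
1 0 0 0
1 1 0 0
0 1 1 0

After press 2 at (4,2):
0 0 1 1
1 1 1 0
1 0 0 0
1 1 1 0
0 0 0 1

After press 3 at (1,3):
0 0 1 0
1 1 0 1
1 0 0 1
1 1 1 0
0 0 0 1

After press 4 at (3,3):
0 0 1 0
1 1 0 1
1 0 0 0
1 1 0 1
0 0 0 0

Lights still on: 8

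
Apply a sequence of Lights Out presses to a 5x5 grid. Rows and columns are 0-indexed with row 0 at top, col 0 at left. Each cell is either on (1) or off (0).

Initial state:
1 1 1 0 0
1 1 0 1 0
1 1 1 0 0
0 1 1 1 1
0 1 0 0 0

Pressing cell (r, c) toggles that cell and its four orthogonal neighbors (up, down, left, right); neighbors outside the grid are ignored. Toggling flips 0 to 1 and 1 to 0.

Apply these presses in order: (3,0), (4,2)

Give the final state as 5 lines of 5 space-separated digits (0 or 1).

Answer: 1 1 1 0 0
1 1 0 1 0
0 1 1 0 0
1 0 0 1 1
1 0 1 1 0

Derivation:
After press 1 at (3,0):
1 1 1 0 0
1 1 0 1 0
0 1 1 0 0
1 0 1 1 1
1 1 0 0 0

After press 2 at (4,2):
1 1 1 0 0
1 1 0 1 0
0 1 1 0 0
1 0 0 1 1
1 0 1 1 0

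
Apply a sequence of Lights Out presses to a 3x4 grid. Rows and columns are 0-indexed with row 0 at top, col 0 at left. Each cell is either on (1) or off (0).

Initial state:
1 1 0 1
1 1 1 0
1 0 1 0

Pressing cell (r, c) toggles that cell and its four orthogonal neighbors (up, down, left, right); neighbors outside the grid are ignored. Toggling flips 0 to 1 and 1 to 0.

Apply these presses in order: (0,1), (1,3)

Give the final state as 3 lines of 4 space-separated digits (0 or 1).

Answer: 0 0 1 0
1 0 0 1
1 0 1 1

Derivation:
After press 1 at (0,1):
0 0 1 1
1 0 1 0
1 0 1 0

After press 2 at (1,3):
0 0 1 0
1 0 0 1
1 0 1 1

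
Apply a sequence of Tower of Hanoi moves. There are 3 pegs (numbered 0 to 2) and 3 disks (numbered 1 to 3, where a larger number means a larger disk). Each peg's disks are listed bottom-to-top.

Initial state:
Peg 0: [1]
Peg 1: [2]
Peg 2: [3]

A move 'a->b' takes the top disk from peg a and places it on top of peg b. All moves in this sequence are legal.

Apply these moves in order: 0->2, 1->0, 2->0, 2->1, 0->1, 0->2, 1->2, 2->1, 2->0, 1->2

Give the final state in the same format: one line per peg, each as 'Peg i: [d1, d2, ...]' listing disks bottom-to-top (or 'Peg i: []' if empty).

Answer: Peg 0: [2]
Peg 1: [3]
Peg 2: [1]

Derivation:
After move 1 (0->2):
Peg 0: []
Peg 1: [2]
Peg 2: [3, 1]

After move 2 (1->0):
Peg 0: [2]
Peg 1: []
Peg 2: [3, 1]

After move 3 (2->0):
Peg 0: [2, 1]
Peg 1: []
Peg 2: [3]

After move 4 (2->1):
Peg 0: [2, 1]
Peg 1: [3]
Peg 2: []

After move 5 (0->1):
Peg 0: [2]
Peg 1: [3, 1]
Peg 2: []

After move 6 (0->2):
Peg 0: []
Peg 1: [3, 1]
Peg 2: [2]

After move 7 (1->2):
Peg 0: []
Peg 1: [3]
Peg 2: [2, 1]

After move 8 (2->1):
Peg 0: []
Peg 1: [3, 1]
Peg 2: [2]

After move 9 (2->0):
Peg 0: [2]
Peg 1: [3, 1]
Peg 2: []

After move 10 (1->2):
Peg 0: [2]
Peg 1: [3]
Peg 2: [1]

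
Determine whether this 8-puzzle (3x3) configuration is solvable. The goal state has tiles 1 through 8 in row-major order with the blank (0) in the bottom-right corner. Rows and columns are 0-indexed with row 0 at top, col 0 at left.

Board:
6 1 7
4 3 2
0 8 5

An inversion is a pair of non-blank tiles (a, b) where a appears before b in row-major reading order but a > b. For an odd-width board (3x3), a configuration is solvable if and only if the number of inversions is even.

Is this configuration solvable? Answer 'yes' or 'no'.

Inversions (pairs i<j in row-major order where tile[i] > tile[j] > 0): 13
13 is odd, so the puzzle is not solvable.

Answer: no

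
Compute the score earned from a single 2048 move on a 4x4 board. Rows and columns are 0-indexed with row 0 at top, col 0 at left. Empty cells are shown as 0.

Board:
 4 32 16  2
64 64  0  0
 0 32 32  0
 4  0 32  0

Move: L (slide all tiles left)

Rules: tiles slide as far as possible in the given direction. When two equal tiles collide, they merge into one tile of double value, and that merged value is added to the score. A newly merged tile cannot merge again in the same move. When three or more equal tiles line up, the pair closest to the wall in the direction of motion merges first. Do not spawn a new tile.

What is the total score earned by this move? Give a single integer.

Answer: 192

Derivation:
Slide left:
row 0: [4, 32, 16, 2] -> [4, 32, 16, 2]  score +0 (running 0)
row 1: [64, 64, 0, 0] -> [128, 0, 0, 0]  score +128 (running 128)
row 2: [0, 32, 32, 0] -> [64, 0, 0, 0]  score +64 (running 192)
row 3: [4, 0, 32, 0] -> [4, 32, 0, 0]  score +0 (running 192)
Board after move:
  4  32  16   2
128   0   0   0
 64   0   0   0
  4  32   0   0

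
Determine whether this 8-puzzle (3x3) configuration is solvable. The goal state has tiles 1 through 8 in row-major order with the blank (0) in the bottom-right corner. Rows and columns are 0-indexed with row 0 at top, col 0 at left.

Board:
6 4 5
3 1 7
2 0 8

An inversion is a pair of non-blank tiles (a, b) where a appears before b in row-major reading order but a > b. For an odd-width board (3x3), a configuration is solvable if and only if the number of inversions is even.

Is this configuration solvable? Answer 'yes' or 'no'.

Answer: yes

Derivation:
Inversions (pairs i<j in row-major order where tile[i] > tile[j] > 0): 14
14 is even, so the puzzle is solvable.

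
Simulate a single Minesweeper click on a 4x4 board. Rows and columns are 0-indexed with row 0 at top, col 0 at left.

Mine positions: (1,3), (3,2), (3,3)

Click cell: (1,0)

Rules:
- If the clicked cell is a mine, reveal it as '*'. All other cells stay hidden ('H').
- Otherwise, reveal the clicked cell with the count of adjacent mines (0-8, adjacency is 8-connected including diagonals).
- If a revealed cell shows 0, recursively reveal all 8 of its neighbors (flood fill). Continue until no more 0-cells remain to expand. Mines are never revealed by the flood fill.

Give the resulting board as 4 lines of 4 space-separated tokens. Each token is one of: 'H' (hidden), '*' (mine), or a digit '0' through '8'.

0 0 1 H
0 0 1 H
0 1 3 H
0 1 H H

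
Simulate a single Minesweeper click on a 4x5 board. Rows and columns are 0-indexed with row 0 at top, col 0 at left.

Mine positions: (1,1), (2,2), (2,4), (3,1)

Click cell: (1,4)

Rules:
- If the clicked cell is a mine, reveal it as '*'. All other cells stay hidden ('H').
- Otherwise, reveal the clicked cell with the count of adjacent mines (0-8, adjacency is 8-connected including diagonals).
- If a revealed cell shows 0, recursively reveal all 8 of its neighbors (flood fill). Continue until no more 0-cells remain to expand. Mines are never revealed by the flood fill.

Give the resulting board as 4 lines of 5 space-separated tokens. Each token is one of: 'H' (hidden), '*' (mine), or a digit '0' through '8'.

H H H H H
H H H H 1
H H H H H
H H H H H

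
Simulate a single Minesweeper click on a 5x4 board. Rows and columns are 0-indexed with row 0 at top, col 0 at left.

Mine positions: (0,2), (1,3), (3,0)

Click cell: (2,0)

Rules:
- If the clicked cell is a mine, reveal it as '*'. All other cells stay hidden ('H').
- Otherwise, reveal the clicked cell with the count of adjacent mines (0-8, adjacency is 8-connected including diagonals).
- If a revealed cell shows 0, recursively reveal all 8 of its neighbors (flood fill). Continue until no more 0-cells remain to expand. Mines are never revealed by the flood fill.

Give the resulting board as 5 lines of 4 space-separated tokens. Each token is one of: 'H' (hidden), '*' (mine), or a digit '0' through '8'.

H H H H
H H H H
1 H H H
H H H H
H H H H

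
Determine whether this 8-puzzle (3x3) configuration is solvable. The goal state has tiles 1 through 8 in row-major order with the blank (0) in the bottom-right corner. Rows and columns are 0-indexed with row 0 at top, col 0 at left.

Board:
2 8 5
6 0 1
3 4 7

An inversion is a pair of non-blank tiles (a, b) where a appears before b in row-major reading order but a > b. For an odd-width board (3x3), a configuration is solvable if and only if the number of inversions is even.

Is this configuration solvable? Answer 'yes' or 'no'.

Inversions (pairs i<j in row-major order where tile[i] > tile[j] > 0): 13
13 is odd, so the puzzle is not solvable.

Answer: no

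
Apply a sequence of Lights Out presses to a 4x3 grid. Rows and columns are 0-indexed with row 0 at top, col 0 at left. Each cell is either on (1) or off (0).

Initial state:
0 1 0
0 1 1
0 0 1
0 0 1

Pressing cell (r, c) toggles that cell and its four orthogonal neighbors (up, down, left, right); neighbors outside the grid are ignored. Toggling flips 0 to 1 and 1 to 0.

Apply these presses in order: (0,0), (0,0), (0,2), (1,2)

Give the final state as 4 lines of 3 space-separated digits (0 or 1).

Answer: 0 0 0
0 0 1
0 0 0
0 0 1

Derivation:
After press 1 at (0,0):
1 0 0
1 1 1
0 0 1
0 0 1

After press 2 at (0,0):
0 1 0
0 1 1
0 0 1
0 0 1

After press 3 at (0,2):
0 0 1
0 1 0
0 0 1
0 0 1

After press 4 at (1,2):
0 0 0
0 0 1
0 0 0
0 0 1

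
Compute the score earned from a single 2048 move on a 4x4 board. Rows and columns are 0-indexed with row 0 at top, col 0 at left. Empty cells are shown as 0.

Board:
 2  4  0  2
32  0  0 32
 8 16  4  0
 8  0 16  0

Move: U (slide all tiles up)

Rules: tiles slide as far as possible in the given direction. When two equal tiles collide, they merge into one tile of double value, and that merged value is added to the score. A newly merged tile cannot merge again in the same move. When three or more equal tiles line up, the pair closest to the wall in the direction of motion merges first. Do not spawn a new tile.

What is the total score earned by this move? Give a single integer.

Answer: 16

Derivation:
Slide up:
col 0: [2, 32, 8, 8] -> [2, 32, 16, 0]  score +16 (running 16)
col 1: [4, 0, 16, 0] -> [4, 16, 0, 0]  score +0 (running 16)
col 2: [0, 0, 4, 16] -> [4, 16, 0, 0]  score +0 (running 16)
col 3: [2, 32, 0, 0] -> [2, 32, 0, 0]  score +0 (running 16)
Board after move:
 2  4  4  2
32 16 16 32
16  0  0  0
 0  0  0  0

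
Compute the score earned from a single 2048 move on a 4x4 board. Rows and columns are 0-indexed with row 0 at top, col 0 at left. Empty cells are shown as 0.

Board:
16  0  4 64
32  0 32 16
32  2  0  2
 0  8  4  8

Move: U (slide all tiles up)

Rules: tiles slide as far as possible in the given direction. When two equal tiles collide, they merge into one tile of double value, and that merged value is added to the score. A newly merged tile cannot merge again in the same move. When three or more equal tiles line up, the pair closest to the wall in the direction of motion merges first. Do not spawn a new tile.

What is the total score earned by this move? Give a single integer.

Answer: 64

Derivation:
Slide up:
col 0: [16, 32, 32, 0] -> [16, 64, 0, 0]  score +64 (running 64)
col 1: [0, 0, 2, 8] -> [2, 8, 0, 0]  score +0 (running 64)
col 2: [4, 32, 0, 4] -> [4, 32, 4, 0]  score +0 (running 64)
col 3: [64, 16, 2, 8] -> [64, 16, 2, 8]  score +0 (running 64)
Board after move:
16  2  4 64
64  8 32 16
 0  0  4  2
 0  0  0  8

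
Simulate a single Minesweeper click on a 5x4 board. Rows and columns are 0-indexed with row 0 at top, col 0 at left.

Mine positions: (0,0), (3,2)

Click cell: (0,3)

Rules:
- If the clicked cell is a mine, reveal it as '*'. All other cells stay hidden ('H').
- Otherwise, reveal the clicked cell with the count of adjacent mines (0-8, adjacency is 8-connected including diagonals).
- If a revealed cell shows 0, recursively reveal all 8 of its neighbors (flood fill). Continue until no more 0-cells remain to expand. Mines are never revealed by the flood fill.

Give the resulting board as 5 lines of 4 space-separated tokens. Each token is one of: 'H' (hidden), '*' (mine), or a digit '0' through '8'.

H 1 0 0
H 1 0 0
H 1 1 1
H H H H
H H H H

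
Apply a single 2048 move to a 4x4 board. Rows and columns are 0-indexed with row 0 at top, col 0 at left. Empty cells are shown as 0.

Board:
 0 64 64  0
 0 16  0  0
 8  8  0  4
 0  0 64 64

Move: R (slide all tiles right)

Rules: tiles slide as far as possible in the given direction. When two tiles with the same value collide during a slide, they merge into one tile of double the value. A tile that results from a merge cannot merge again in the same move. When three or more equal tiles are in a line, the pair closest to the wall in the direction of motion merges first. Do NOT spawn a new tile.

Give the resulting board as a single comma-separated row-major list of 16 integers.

Slide right:
row 0: [0, 64, 64, 0] -> [0, 0, 0, 128]
row 1: [0, 16, 0, 0] -> [0, 0, 0, 16]
row 2: [8, 8, 0, 4] -> [0, 0, 16, 4]
row 3: [0, 0, 64, 64] -> [0, 0, 0, 128]

Answer: 0, 0, 0, 128, 0, 0, 0, 16, 0, 0, 16, 4, 0, 0, 0, 128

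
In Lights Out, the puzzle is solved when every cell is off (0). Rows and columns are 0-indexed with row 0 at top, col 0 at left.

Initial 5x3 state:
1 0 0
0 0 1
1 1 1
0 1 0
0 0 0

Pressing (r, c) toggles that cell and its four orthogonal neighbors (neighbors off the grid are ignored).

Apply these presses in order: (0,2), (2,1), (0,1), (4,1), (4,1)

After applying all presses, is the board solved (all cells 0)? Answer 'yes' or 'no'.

After press 1 at (0,2):
1 1 1
0 0 0
1 1 1
0 1 0
0 0 0

After press 2 at (2,1):
1 1 1
0 1 0
0 0 0
0 0 0
0 0 0

After press 3 at (0,1):
0 0 0
0 0 0
0 0 0
0 0 0
0 0 0

After press 4 at (4,1):
0 0 0
0 0 0
0 0 0
0 1 0
1 1 1

After press 5 at (4,1):
0 0 0
0 0 0
0 0 0
0 0 0
0 0 0

Lights still on: 0

Answer: yes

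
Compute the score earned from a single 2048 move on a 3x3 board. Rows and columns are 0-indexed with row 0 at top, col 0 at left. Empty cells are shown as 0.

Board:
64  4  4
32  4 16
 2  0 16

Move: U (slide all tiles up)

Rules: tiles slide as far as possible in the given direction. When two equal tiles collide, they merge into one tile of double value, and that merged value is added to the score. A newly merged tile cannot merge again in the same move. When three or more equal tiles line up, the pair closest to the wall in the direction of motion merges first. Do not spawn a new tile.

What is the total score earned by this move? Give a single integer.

Answer: 40

Derivation:
Slide up:
col 0: [64, 32, 2] -> [64, 32, 2]  score +0 (running 0)
col 1: [4, 4, 0] -> [8, 0, 0]  score +8 (running 8)
col 2: [4, 16, 16] -> [4, 32, 0]  score +32 (running 40)
Board after move:
64  8  4
32  0 32
 2  0  0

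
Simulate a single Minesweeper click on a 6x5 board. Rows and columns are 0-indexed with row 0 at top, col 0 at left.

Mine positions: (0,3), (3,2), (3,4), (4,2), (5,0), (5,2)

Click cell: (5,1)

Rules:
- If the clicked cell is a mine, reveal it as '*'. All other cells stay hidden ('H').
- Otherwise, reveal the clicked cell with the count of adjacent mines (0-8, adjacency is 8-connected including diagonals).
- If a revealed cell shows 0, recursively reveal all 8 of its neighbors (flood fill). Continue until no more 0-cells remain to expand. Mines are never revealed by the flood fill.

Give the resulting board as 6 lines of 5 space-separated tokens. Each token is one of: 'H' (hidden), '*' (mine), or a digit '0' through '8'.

H H H H H
H H H H H
H H H H H
H H H H H
H H H H H
H 3 H H H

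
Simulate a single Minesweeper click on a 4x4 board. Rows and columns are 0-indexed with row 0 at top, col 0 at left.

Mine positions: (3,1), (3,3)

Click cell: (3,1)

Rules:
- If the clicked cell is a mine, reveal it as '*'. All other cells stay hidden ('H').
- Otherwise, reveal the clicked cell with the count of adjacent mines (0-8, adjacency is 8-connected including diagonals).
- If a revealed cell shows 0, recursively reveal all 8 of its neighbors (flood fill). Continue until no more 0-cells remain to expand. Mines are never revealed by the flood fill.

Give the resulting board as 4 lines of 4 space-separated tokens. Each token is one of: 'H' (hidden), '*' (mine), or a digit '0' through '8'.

H H H H
H H H H
H H H H
H * H H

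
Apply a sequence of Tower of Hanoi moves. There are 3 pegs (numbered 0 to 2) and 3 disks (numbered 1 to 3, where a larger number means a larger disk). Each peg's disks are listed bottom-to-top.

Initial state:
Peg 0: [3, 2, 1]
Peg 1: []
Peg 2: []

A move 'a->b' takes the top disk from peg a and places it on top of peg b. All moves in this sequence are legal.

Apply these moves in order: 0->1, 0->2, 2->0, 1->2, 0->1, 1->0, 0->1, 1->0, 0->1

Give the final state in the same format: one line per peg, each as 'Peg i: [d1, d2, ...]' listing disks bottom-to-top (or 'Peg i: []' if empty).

After move 1 (0->1):
Peg 0: [3, 2]
Peg 1: [1]
Peg 2: []

After move 2 (0->2):
Peg 0: [3]
Peg 1: [1]
Peg 2: [2]

After move 3 (2->0):
Peg 0: [3, 2]
Peg 1: [1]
Peg 2: []

After move 4 (1->2):
Peg 0: [3, 2]
Peg 1: []
Peg 2: [1]

After move 5 (0->1):
Peg 0: [3]
Peg 1: [2]
Peg 2: [1]

After move 6 (1->0):
Peg 0: [3, 2]
Peg 1: []
Peg 2: [1]

After move 7 (0->1):
Peg 0: [3]
Peg 1: [2]
Peg 2: [1]

After move 8 (1->0):
Peg 0: [3, 2]
Peg 1: []
Peg 2: [1]

After move 9 (0->1):
Peg 0: [3]
Peg 1: [2]
Peg 2: [1]

Answer: Peg 0: [3]
Peg 1: [2]
Peg 2: [1]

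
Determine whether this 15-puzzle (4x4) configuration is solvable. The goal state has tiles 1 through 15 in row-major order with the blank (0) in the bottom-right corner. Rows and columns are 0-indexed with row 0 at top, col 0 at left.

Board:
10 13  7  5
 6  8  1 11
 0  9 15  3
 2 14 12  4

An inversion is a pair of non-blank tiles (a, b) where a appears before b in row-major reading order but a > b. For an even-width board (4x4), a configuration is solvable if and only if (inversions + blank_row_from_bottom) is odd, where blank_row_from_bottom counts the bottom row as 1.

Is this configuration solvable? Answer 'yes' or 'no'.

Inversions: 54
Blank is in row 2 (0-indexed from top), which is row 2 counting from the bottom (bottom = 1).
54 + 2 = 56, which is even, so the puzzle is not solvable.

Answer: no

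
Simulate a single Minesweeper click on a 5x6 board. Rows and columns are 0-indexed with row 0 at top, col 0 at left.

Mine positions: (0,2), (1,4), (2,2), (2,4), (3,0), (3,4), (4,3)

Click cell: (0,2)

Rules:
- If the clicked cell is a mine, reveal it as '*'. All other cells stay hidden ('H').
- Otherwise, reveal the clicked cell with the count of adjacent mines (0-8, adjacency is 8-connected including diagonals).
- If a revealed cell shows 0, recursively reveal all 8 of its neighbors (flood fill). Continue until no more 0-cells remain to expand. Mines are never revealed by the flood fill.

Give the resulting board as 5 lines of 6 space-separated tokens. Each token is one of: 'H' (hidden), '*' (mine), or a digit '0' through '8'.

H H * H H H
H H H H H H
H H H H H H
H H H H H H
H H H H H H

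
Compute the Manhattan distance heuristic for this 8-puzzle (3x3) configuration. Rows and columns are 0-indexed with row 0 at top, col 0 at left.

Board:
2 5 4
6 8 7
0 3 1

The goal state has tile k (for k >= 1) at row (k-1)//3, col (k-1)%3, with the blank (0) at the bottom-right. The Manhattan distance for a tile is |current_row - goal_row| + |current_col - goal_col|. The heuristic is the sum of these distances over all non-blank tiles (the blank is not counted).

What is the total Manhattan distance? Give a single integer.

Tile 2: (0,0)->(0,1) = 1
Tile 5: (0,1)->(1,1) = 1
Tile 4: (0,2)->(1,0) = 3
Tile 6: (1,0)->(1,2) = 2
Tile 8: (1,1)->(2,1) = 1
Tile 7: (1,2)->(2,0) = 3
Tile 3: (2,1)->(0,2) = 3
Tile 1: (2,2)->(0,0) = 4
Sum: 1 + 1 + 3 + 2 + 1 + 3 + 3 + 4 = 18

Answer: 18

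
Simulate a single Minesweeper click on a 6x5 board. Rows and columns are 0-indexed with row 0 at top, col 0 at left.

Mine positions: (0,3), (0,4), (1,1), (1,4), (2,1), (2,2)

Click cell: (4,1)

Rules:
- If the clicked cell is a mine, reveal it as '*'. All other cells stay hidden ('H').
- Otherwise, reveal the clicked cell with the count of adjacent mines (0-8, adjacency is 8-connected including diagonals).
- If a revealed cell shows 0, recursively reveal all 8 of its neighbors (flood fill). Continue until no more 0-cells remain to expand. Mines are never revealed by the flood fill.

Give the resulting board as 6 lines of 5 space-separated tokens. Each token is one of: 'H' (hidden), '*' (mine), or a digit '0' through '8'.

H H H H H
H H H H H
H H H 2 1
1 2 2 1 0
0 0 0 0 0
0 0 0 0 0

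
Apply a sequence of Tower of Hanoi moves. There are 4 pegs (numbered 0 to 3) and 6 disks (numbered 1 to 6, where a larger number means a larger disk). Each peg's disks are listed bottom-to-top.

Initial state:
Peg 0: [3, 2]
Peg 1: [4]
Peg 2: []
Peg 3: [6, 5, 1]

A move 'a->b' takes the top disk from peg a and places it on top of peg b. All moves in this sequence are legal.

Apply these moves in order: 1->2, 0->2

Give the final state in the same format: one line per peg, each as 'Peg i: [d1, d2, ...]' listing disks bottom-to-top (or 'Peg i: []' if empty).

Answer: Peg 0: [3]
Peg 1: []
Peg 2: [4, 2]
Peg 3: [6, 5, 1]

Derivation:
After move 1 (1->2):
Peg 0: [3, 2]
Peg 1: []
Peg 2: [4]
Peg 3: [6, 5, 1]

After move 2 (0->2):
Peg 0: [3]
Peg 1: []
Peg 2: [4, 2]
Peg 3: [6, 5, 1]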